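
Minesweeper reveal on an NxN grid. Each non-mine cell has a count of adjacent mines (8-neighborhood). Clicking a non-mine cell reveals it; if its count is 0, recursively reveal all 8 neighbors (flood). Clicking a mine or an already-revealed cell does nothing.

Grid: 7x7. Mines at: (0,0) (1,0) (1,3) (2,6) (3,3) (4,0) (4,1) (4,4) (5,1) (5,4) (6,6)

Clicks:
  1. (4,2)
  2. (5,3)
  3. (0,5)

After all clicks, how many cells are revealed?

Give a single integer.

Click 1 (4,2) count=3: revealed 1 new [(4,2)] -> total=1
Click 2 (5,3) count=2: revealed 1 new [(5,3)] -> total=2
Click 3 (0,5) count=0: revealed 6 new [(0,4) (0,5) (0,6) (1,4) (1,5) (1,6)] -> total=8

Answer: 8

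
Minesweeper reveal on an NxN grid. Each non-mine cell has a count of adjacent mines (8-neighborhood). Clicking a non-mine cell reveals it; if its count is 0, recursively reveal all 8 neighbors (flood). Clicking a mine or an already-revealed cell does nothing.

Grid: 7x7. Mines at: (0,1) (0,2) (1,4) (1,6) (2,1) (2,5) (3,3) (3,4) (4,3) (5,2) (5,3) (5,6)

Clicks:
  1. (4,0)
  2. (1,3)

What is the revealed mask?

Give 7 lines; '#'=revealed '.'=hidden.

Answer: .......
...#...
.......
##.....
##.....
##.....
##.....

Derivation:
Click 1 (4,0) count=0: revealed 8 new [(3,0) (3,1) (4,0) (4,1) (5,0) (5,1) (6,0) (6,1)] -> total=8
Click 2 (1,3) count=2: revealed 1 new [(1,3)] -> total=9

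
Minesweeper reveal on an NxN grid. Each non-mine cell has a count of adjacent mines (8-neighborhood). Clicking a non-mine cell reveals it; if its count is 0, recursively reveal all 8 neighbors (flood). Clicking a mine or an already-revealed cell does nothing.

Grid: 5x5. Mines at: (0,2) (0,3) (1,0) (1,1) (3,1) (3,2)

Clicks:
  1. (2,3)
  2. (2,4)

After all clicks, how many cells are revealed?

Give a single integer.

Answer: 8

Derivation:
Click 1 (2,3) count=1: revealed 1 new [(2,3)] -> total=1
Click 2 (2,4) count=0: revealed 7 new [(1,3) (1,4) (2,4) (3,3) (3,4) (4,3) (4,4)] -> total=8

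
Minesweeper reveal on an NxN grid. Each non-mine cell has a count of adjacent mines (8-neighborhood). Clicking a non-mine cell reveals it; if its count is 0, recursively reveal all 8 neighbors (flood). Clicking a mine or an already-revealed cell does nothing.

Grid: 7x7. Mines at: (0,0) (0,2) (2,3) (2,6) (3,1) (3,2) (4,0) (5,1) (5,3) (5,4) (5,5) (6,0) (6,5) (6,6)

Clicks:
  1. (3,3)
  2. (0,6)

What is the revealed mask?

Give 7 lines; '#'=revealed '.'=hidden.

Click 1 (3,3) count=2: revealed 1 new [(3,3)] -> total=1
Click 2 (0,6) count=0: revealed 8 new [(0,3) (0,4) (0,5) (0,6) (1,3) (1,4) (1,5) (1,6)] -> total=9

Answer: ...####
...####
.......
...#...
.......
.......
.......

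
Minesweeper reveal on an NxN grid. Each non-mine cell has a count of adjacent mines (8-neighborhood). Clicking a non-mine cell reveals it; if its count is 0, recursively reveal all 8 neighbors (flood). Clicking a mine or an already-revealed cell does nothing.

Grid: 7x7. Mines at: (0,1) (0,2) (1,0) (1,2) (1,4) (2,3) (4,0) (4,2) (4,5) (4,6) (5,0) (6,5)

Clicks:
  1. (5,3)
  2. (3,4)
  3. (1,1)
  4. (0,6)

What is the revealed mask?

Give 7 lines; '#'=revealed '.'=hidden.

Click 1 (5,3) count=1: revealed 1 new [(5,3)] -> total=1
Click 2 (3,4) count=2: revealed 1 new [(3,4)] -> total=2
Click 3 (1,1) count=4: revealed 1 new [(1,1)] -> total=3
Click 4 (0,6) count=0: revealed 8 new [(0,5) (0,6) (1,5) (1,6) (2,5) (2,6) (3,5) (3,6)] -> total=11

Answer: .....##
.#...##
.....##
....###
.......
...#...
.......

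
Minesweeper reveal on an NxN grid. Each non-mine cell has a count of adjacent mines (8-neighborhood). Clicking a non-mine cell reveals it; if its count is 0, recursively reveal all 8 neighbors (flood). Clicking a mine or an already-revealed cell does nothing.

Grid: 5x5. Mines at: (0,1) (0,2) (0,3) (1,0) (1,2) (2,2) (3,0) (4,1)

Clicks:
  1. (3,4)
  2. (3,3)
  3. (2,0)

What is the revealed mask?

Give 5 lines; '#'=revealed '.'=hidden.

Click 1 (3,4) count=0: revealed 10 new [(1,3) (1,4) (2,3) (2,4) (3,2) (3,3) (3,4) (4,2) (4,3) (4,4)] -> total=10
Click 2 (3,3) count=1: revealed 0 new [(none)] -> total=10
Click 3 (2,0) count=2: revealed 1 new [(2,0)] -> total=11

Answer: .....
...##
#..##
..###
..###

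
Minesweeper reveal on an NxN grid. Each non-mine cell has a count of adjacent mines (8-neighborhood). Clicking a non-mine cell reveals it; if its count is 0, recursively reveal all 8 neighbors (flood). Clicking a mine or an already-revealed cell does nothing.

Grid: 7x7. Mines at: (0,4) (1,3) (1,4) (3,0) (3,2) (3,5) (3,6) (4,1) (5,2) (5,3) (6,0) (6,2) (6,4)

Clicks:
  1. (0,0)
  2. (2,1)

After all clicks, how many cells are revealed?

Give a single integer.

Answer: 9

Derivation:
Click 1 (0,0) count=0: revealed 9 new [(0,0) (0,1) (0,2) (1,0) (1,1) (1,2) (2,0) (2,1) (2,2)] -> total=9
Click 2 (2,1) count=2: revealed 0 new [(none)] -> total=9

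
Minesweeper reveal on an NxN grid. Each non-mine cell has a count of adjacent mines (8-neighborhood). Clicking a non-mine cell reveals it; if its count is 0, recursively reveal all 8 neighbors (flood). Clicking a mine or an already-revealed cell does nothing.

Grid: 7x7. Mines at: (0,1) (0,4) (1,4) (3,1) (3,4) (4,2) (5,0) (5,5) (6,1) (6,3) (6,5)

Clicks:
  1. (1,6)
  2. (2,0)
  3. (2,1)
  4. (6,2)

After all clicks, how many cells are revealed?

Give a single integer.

Answer: 13

Derivation:
Click 1 (1,6) count=0: revealed 10 new [(0,5) (0,6) (1,5) (1,6) (2,5) (2,6) (3,5) (3,6) (4,5) (4,6)] -> total=10
Click 2 (2,0) count=1: revealed 1 new [(2,0)] -> total=11
Click 3 (2,1) count=1: revealed 1 new [(2,1)] -> total=12
Click 4 (6,2) count=2: revealed 1 new [(6,2)] -> total=13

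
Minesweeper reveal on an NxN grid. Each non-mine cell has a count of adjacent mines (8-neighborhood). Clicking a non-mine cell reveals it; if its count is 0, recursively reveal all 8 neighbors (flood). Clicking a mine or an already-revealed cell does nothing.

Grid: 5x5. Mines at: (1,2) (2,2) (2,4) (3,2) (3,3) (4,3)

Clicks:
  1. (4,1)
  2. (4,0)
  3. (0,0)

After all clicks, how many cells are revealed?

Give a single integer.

Click 1 (4,1) count=1: revealed 1 new [(4,1)] -> total=1
Click 2 (4,0) count=0: revealed 9 new [(0,0) (0,1) (1,0) (1,1) (2,0) (2,1) (3,0) (3,1) (4,0)] -> total=10
Click 3 (0,0) count=0: revealed 0 new [(none)] -> total=10

Answer: 10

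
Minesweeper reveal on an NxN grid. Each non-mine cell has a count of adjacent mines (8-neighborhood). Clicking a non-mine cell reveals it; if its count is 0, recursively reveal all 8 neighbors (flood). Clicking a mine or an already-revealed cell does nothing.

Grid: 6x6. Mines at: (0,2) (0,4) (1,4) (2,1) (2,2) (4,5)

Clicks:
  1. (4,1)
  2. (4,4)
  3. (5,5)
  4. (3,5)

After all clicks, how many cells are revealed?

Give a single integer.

Click 1 (4,1) count=0: revealed 15 new [(3,0) (3,1) (3,2) (3,3) (3,4) (4,0) (4,1) (4,2) (4,3) (4,4) (5,0) (5,1) (5,2) (5,3) (5,4)] -> total=15
Click 2 (4,4) count=1: revealed 0 new [(none)] -> total=15
Click 3 (5,5) count=1: revealed 1 new [(5,5)] -> total=16
Click 4 (3,5) count=1: revealed 1 new [(3,5)] -> total=17

Answer: 17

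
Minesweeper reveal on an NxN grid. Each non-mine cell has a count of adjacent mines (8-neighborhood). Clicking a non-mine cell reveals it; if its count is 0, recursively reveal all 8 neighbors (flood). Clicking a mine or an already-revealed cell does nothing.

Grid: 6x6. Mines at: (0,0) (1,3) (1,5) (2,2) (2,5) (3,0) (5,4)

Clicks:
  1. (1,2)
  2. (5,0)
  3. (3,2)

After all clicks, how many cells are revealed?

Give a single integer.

Click 1 (1,2) count=2: revealed 1 new [(1,2)] -> total=1
Click 2 (5,0) count=0: revealed 11 new [(3,1) (3,2) (3,3) (4,0) (4,1) (4,2) (4,3) (5,0) (5,1) (5,2) (5,3)] -> total=12
Click 3 (3,2) count=1: revealed 0 new [(none)] -> total=12

Answer: 12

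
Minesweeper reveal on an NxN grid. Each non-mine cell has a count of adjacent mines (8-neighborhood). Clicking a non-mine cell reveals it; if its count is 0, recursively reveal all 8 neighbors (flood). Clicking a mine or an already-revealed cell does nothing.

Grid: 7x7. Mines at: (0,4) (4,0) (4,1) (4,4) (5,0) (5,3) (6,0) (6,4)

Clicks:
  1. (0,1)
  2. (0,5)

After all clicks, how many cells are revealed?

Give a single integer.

Click 1 (0,1) count=0: revealed 33 new [(0,0) (0,1) (0,2) (0,3) (0,5) (0,6) (1,0) (1,1) (1,2) (1,3) (1,4) (1,5) (1,6) (2,0) (2,1) (2,2) (2,3) (2,4) (2,5) (2,6) (3,0) (3,1) (3,2) (3,3) (3,4) (3,5) (3,6) (4,5) (4,6) (5,5) (5,6) (6,5) (6,6)] -> total=33
Click 2 (0,5) count=1: revealed 0 new [(none)] -> total=33

Answer: 33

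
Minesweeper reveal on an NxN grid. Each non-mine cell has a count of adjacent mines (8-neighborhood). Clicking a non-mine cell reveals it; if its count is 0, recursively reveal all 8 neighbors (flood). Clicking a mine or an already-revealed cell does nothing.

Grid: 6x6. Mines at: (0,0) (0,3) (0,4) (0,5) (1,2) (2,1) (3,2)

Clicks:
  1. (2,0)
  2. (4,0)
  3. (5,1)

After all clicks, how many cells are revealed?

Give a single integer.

Click 1 (2,0) count=1: revealed 1 new [(2,0)] -> total=1
Click 2 (4,0) count=0: revealed 23 new [(1,3) (1,4) (1,5) (2,3) (2,4) (2,5) (3,0) (3,1) (3,3) (3,4) (3,5) (4,0) (4,1) (4,2) (4,3) (4,4) (4,5) (5,0) (5,1) (5,2) (5,3) (5,4) (5,5)] -> total=24
Click 3 (5,1) count=0: revealed 0 new [(none)] -> total=24

Answer: 24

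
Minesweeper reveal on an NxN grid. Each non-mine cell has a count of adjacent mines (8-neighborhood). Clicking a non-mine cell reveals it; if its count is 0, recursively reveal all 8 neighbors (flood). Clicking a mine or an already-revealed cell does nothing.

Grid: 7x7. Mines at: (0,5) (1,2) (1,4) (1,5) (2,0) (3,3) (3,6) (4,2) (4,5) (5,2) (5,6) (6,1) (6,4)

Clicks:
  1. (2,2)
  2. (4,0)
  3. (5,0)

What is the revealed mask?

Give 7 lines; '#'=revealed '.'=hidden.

Answer: .......
.......
..#....
##.....
##.....
##.....
.......

Derivation:
Click 1 (2,2) count=2: revealed 1 new [(2,2)] -> total=1
Click 2 (4,0) count=0: revealed 6 new [(3,0) (3,1) (4,0) (4,1) (5,0) (5,1)] -> total=7
Click 3 (5,0) count=1: revealed 0 new [(none)] -> total=7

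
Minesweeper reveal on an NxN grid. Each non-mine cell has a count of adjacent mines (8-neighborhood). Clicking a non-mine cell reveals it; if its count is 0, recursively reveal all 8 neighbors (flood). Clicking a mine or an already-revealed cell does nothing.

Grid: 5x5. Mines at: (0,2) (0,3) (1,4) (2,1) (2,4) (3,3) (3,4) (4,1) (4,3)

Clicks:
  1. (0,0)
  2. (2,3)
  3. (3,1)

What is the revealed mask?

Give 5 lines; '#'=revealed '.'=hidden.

Answer: ##...
##...
...#.
.#...
.....

Derivation:
Click 1 (0,0) count=0: revealed 4 new [(0,0) (0,1) (1,0) (1,1)] -> total=4
Click 2 (2,3) count=4: revealed 1 new [(2,3)] -> total=5
Click 3 (3,1) count=2: revealed 1 new [(3,1)] -> total=6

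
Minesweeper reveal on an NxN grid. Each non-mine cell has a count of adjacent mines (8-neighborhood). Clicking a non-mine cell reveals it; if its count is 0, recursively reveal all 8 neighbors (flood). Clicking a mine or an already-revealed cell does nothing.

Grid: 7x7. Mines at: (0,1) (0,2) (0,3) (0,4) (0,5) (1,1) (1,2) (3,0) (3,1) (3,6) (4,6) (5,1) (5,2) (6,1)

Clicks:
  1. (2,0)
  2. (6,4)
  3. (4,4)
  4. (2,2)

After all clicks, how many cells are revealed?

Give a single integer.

Click 1 (2,0) count=3: revealed 1 new [(2,0)] -> total=1
Click 2 (6,4) count=0: revealed 23 new [(1,3) (1,4) (1,5) (2,2) (2,3) (2,4) (2,5) (3,2) (3,3) (3,4) (3,5) (4,2) (4,3) (4,4) (4,5) (5,3) (5,4) (5,5) (5,6) (6,3) (6,4) (6,5) (6,6)] -> total=24
Click 3 (4,4) count=0: revealed 0 new [(none)] -> total=24
Click 4 (2,2) count=3: revealed 0 new [(none)] -> total=24

Answer: 24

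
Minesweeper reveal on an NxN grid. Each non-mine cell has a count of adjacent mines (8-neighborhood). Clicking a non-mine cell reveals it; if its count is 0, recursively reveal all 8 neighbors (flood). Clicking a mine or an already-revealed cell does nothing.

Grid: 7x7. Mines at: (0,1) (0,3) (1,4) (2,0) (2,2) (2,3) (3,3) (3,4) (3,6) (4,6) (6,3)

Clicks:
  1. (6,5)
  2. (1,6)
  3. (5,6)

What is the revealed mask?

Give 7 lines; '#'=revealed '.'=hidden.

Click 1 (6,5) count=0: revealed 6 new [(5,4) (5,5) (5,6) (6,4) (6,5) (6,6)] -> total=6
Click 2 (1,6) count=0: revealed 6 new [(0,5) (0,6) (1,5) (1,6) (2,5) (2,6)] -> total=12
Click 3 (5,6) count=1: revealed 0 new [(none)] -> total=12

Answer: .....##
.....##
.....##
.......
.......
....###
....###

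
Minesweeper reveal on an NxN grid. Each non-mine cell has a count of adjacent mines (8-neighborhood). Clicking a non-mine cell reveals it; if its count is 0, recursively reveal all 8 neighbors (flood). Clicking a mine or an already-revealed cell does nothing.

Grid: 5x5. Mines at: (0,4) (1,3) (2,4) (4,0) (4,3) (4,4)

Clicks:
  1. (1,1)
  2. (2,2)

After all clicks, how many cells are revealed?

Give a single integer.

Click 1 (1,1) count=0: revealed 12 new [(0,0) (0,1) (0,2) (1,0) (1,1) (1,2) (2,0) (2,1) (2,2) (3,0) (3,1) (3,2)] -> total=12
Click 2 (2,2) count=1: revealed 0 new [(none)] -> total=12

Answer: 12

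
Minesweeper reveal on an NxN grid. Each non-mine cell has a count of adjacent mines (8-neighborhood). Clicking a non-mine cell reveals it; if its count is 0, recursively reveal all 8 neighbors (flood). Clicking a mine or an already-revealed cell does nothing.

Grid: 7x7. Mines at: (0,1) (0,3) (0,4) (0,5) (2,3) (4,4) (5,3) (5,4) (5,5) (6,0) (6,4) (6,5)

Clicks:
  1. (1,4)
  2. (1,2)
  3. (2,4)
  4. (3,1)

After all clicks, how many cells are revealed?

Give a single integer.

Click 1 (1,4) count=4: revealed 1 new [(1,4)] -> total=1
Click 2 (1,2) count=3: revealed 1 new [(1,2)] -> total=2
Click 3 (2,4) count=1: revealed 1 new [(2,4)] -> total=3
Click 4 (3,1) count=0: revealed 14 new [(1,0) (1,1) (2,0) (2,1) (2,2) (3,0) (3,1) (3,2) (4,0) (4,1) (4,2) (5,0) (5,1) (5,2)] -> total=17

Answer: 17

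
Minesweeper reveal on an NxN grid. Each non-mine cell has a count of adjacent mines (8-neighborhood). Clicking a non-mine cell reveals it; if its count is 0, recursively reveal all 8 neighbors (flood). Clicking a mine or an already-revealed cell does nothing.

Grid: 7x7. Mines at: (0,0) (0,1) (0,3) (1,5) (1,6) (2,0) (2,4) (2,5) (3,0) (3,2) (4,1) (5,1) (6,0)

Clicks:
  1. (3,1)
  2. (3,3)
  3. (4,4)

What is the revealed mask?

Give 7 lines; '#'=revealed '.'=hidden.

Answer: .......
.......
.......
.#.####
..#####
..#####
..#####

Derivation:
Click 1 (3,1) count=4: revealed 1 new [(3,1)] -> total=1
Click 2 (3,3) count=2: revealed 1 new [(3,3)] -> total=2
Click 3 (4,4) count=0: revealed 18 new [(3,4) (3,5) (3,6) (4,2) (4,3) (4,4) (4,5) (4,6) (5,2) (5,3) (5,4) (5,5) (5,6) (6,2) (6,3) (6,4) (6,5) (6,6)] -> total=20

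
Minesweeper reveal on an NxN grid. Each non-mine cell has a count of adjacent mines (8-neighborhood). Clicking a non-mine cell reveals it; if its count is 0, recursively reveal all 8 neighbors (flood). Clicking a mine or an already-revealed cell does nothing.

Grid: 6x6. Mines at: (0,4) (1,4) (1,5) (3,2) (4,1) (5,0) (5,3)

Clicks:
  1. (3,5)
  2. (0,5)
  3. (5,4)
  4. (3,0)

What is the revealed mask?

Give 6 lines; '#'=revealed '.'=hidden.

Answer: .....#
......
...###
#..###
...###
....##

Derivation:
Click 1 (3,5) count=0: revealed 11 new [(2,3) (2,4) (2,5) (3,3) (3,4) (3,5) (4,3) (4,4) (4,5) (5,4) (5,5)] -> total=11
Click 2 (0,5) count=3: revealed 1 new [(0,5)] -> total=12
Click 3 (5,4) count=1: revealed 0 new [(none)] -> total=12
Click 4 (3,0) count=1: revealed 1 new [(3,0)] -> total=13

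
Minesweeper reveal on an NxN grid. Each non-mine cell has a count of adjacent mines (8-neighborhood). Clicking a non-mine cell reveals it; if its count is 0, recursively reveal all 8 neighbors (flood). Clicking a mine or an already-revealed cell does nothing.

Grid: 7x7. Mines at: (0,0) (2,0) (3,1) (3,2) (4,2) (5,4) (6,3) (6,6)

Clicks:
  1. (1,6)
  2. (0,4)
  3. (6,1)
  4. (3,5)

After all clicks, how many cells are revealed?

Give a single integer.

Click 1 (1,6) count=0: revealed 28 new [(0,1) (0,2) (0,3) (0,4) (0,5) (0,6) (1,1) (1,2) (1,3) (1,4) (1,5) (1,6) (2,1) (2,2) (2,3) (2,4) (2,5) (2,6) (3,3) (3,4) (3,5) (3,6) (4,3) (4,4) (4,5) (4,6) (5,5) (5,6)] -> total=28
Click 2 (0,4) count=0: revealed 0 new [(none)] -> total=28
Click 3 (6,1) count=0: revealed 8 new [(4,0) (4,1) (5,0) (5,1) (5,2) (6,0) (6,1) (6,2)] -> total=36
Click 4 (3,5) count=0: revealed 0 new [(none)] -> total=36

Answer: 36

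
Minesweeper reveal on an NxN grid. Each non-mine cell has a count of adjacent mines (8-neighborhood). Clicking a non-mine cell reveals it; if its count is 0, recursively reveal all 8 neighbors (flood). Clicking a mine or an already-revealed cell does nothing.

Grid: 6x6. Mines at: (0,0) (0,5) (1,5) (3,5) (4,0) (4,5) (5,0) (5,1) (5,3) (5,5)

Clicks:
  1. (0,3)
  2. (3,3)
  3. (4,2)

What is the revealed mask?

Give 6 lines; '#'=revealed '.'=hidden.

Answer: .####.
#####.
#####.
#####.
.####.
......

Derivation:
Click 1 (0,3) count=0: revealed 23 new [(0,1) (0,2) (0,3) (0,4) (1,0) (1,1) (1,2) (1,3) (1,4) (2,0) (2,1) (2,2) (2,3) (2,4) (3,0) (3,1) (3,2) (3,3) (3,4) (4,1) (4,2) (4,3) (4,4)] -> total=23
Click 2 (3,3) count=0: revealed 0 new [(none)] -> total=23
Click 3 (4,2) count=2: revealed 0 new [(none)] -> total=23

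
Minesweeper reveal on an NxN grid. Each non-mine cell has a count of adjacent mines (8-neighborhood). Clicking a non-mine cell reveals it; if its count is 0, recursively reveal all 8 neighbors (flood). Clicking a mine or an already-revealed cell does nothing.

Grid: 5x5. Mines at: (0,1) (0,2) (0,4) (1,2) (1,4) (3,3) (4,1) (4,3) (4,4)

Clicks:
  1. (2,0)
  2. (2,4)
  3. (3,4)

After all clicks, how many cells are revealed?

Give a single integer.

Answer: 8

Derivation:
Click 1 (2,0) count=0: revealed 6 new [(1,0) (1,1) (2,0) (2,1) (3,0) (3,1)] -> total=6
Click 2 (2,4) count=2: revealed 1 new [(2,4)] -> total=7
Click 3 (3,4) count=3: revealed 1 new [(3,4)] -> total=8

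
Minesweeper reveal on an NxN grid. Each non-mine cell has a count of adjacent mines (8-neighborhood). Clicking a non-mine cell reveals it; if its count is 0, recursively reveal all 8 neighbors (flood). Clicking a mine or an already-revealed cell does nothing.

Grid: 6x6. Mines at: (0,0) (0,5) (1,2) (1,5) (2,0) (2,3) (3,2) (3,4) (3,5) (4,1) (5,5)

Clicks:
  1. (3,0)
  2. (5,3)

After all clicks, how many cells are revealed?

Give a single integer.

Click 1 (3,0) count=2: revealed 1 new [(3,0)] -> total=1
Click 2 (5,3) count=0: revealed 6 new [(4,2) (4,3) (4,4) (5,2) (5,3) (5,4)] -> total=7

Answer: 7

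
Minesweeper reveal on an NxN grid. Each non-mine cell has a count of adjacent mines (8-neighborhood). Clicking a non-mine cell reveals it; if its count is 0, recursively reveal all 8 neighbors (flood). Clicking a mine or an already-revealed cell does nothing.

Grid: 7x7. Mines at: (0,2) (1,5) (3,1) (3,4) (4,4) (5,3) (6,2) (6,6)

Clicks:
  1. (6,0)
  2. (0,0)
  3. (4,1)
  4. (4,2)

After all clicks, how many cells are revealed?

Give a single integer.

Answer: 13

Derivation:
Click 1 (6,0) count=0: revealed 6 new [(4,0) (4,1) (5,0) (5,1) (6,0) (6,1)] -> total=6
Click 2 (0,0) count=0: revealed 6 new [(0,0) (0,1) (1,0) (1,1) (2,0) (2,1)] -> total=12
Click 3 (4,1) count=1: revealed 0 new [(none)] -> total=12
Click 4 (4,2) count=2: revealed 1 new [(4,2)] -> total=13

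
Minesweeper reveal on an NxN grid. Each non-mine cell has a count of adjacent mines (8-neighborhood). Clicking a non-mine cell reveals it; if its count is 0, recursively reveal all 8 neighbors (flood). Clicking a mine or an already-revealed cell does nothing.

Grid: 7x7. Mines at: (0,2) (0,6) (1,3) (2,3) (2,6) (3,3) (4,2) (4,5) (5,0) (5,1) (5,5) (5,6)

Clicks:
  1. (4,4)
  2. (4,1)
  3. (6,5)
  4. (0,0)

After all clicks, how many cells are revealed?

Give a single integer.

Answer: 15

Derivation:
Click 1 (4,4) count=3: revealed 1 new [(4,4)] -> total=1
Click 2 (4,1) count=3: revealed 1 new [(4,1)] -> total=2
Click 3 (6,5) count=2: revealed 1 new [(6,5)] -> total=3
Click 4 (0,0) count=0: revealed 12 new [(0,0) (0,1) (1,0) (1,1) (1,2) (2,0) (2,1) (2,2) (3,0) (3,1) (3,2) (4,0)] -> total=15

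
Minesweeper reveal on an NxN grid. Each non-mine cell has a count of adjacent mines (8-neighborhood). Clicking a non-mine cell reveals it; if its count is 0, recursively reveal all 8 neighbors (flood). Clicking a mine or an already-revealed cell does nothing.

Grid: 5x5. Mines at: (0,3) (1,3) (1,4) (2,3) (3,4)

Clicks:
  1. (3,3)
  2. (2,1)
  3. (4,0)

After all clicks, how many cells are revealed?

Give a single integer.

Click 1 (3,3) count=2: revealed 1 new [(3,3)] -> total=1
Click 2 (2,1) count=0: revealed 16 new [(0,0) (0,1) (0,2) (1,0) (1,1) (1,2) (2,0) (2,1) (2,2) (3,0) (3,1) (3,2) (4,0) (4,1) (4,2) (4,3)] -> total=17
Click 3 (4,0) count=0: revealed 0 new [(none)] -> total=17

Answer: 17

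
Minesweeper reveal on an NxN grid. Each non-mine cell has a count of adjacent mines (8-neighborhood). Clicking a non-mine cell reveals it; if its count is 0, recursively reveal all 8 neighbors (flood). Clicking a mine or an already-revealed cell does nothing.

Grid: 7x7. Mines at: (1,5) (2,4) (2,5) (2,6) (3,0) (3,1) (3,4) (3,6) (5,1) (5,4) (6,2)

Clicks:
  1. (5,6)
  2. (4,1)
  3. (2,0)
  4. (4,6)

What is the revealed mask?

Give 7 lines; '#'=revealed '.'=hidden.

Click 1 (5,6) count=0: revealed 6 new [(4,5) (4,6) (5,5) (5,6) (6,5) (6,6)] -> total=6
Click 2 (4,1) count=3: revealed 1 new [(4,1)] -> total=7
Click 3 (2,0) count=2: revealed 1 new [(2,0)] -> total=8
Click 4 (4,6) count=1: revealed 0 new [(none)] -> total=8

Answer: .......
.......
#......
.......
.#...##
.....##
.....##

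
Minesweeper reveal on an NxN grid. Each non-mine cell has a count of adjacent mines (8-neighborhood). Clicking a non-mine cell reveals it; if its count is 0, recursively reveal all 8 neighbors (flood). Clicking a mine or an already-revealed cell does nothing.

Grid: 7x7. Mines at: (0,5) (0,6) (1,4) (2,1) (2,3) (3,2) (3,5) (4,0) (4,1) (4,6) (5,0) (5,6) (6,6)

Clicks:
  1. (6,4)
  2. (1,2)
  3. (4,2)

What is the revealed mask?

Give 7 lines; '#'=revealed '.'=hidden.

Answer: .......
..#....
.......
.......
..####.
.#####.
.#####.

Derivation:
Click 1 (6,4) count=0: revealed 14 new [(4,2) (4,3) (4,4) (4,5) (5,1) (5,2) (5,3) (5,4) (5,5) (6,1) (6,2) (6,3) (6,4) (6,5)] -> total=14
Click 2 (1,2) count=2: revealed 1 new [(1,2)] -> total=15
Click 3 (4,2) count=2: revealed 0 new [(none)] -> total=15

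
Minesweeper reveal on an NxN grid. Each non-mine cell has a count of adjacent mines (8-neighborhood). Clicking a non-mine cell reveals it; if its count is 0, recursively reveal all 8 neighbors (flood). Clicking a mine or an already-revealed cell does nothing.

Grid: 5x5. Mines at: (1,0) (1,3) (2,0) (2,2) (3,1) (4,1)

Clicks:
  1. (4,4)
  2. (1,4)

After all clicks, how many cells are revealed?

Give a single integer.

Answer: 9

Derivation:
Click 1 (4,4) count=0: revealed 8 new [(2,3) (2,4) (3,2) (3,3) (3,4) (4,2) (4,3) (4,4)] -> total=8
Click 2 (1,4) count=1: revealed 1 new [(1,4)] -> total=9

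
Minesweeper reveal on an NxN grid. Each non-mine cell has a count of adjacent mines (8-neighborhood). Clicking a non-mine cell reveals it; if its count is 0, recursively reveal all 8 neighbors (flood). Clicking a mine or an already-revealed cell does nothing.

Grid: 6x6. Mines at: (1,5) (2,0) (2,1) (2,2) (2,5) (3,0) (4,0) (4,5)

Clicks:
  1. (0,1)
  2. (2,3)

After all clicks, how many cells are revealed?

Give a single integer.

Click 1 (0,1) count=0: revealed 10 new [(0,0) (0,1) (0,2) (0,3) (0,4) (1,0) (1,1) (1,2) (1,3) (1,4)] -> total=10
Click 2 (2,3) count=1: revealed 1 new [(2,3)] -> total=11

Answer: 11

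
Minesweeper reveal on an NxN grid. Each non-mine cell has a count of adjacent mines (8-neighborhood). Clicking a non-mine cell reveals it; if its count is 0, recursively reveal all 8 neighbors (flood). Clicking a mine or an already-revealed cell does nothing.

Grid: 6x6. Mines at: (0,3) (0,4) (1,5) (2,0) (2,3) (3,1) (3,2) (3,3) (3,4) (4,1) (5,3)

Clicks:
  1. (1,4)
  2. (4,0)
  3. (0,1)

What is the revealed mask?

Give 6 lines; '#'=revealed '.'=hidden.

Click 1 (1,4) count=4: revealed 1 new [(1,4)] -> total=1
Click 2 (4,0) count=2: revealed 1 new [(4,0)] -> total=2
Click 3 (0,1) count=0: revealed 6 new [(0,0) (0,1) (0,2) (1,0) (1,1) (1,2)] -> total=8

Answer: ###...
###.#.
......
......
#.....
......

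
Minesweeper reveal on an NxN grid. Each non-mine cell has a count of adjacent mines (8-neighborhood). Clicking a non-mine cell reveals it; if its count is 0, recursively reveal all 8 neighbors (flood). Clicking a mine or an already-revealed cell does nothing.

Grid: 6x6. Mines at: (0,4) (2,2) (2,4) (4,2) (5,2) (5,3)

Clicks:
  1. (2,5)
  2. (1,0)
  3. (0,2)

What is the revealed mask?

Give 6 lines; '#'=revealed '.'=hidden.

Answer: ####..
####..
##...#
##....
##....
##....

Derivation:
Click 1 (2,5) count=1: revealed 1 new [(2,5)] -> total=1
Click 2 (1,0) count=0: revealed 16 new [(0,0) (0,1) (0,2) (0,3) (1,0) (1,1) (1,2) (1,3) (2,0) (2,1) (3,0) (3,1) (4,0) (4,1) (5,0) (5,1)] -> total=17
Click 3 (0,2) count=0: revealed 0 new [(none)] -> total=17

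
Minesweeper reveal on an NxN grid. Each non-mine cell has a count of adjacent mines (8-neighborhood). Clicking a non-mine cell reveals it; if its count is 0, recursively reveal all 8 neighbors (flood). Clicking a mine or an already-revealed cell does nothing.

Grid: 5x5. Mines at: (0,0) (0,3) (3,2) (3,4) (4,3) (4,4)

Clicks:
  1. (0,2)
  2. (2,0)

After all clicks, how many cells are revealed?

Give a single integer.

Answer: 9

Derivation:
Click 1 (0,2) count=1: revealed 1 new [(0,2)] -> total=1
Click 2 (2,0) count=0: revealed 8 new [(1,0) (1,1) (2,0) (2,1) (3,0) (3,1) (4,0) (4,1)] -> total=9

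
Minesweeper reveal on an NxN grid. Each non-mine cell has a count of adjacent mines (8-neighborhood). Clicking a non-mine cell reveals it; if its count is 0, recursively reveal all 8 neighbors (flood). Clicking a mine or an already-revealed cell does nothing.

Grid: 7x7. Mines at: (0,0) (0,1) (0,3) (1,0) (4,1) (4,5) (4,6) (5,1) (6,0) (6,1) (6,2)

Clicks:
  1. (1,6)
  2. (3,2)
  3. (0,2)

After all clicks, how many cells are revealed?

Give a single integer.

Answer: 28

Derivation:
Click 1 (1,6) count=0: revealed 27 new [(0,4) (0,5) (0,6) (1,1) (1,2) (1,3) (1,4) (1,5) (1,6) (2,1) (2,2) (2,3) (2,4) (2,5) (2,6) (3,1) (3,2) (3,3) (3,4) (3,5) (3,6) (4,2) (4,3) (4,4) (5,2) (5,3) (5,4)] -> total=27
Click 2 (3,2) count=1: revealed 0 new [(none)] -> total=27
Click 3 (0,2) count=2: revealed 1 new [(0,2)] -> total=28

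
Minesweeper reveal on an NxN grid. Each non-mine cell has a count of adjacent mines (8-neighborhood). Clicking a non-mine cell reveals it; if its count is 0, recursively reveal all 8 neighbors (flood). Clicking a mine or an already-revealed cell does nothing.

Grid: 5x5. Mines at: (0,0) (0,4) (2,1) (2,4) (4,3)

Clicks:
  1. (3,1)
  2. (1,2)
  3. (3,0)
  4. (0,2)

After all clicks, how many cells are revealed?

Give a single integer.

Click 1 (3,1) count=1: revealed 1 new [(3,1)] -> total=1
Click 2 (1,2) count=1: revealed 1 new [(1,2)] -> total=2
Click 3 (3,0) count=1: revealed 1 new [(3,0)] -> total=3
Click 4 (0,2) count=0: revealed 5 new [(0,1) (0,2) (0,3) (1,1) (1,3)] -> total=8

Answer: 8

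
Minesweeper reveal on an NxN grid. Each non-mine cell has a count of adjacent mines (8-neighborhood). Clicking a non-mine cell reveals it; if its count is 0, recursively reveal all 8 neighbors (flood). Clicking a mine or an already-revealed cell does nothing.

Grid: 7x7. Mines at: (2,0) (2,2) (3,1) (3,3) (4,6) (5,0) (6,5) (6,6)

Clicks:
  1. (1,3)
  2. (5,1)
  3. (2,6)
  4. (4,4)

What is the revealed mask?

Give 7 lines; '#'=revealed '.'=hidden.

Answer: #######
#######
...####
....###
....#..
.#.....
.......

Derivation:
Click 1 (1,3) count=1: revealed 1 new [(1,3)] -> total=1
Click 2 (5,1) count=1: revealed 1 new [(5,1)] -> total=2
Click 3 (2,6) count=0: revealed 20 new [(0,0) (0,1) (0,2) (0,3) (0,4) (0,5) (0,6) (1,0) (1,1) (1,2) (1,4) (1,5) (1,6) (2,3) (2,4) (2,5) (2,6) (3,4) (3,5) (3,6)] -> total=22
Click 4 (4,4) count=1: revealed 1 new [(4,4)] -> total=23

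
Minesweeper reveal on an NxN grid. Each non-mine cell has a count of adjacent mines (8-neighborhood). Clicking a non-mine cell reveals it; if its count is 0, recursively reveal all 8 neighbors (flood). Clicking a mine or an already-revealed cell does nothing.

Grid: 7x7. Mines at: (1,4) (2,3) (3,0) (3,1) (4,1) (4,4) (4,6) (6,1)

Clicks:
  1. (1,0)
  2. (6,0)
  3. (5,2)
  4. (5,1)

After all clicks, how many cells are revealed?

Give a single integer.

Answer: 14

Derivation:
Click 1 (1,0) count=0: revealed 11 new [(0,0) (0,1) (0,2) (0,3) (1,0) (1,1) (1,2) (1,3) (2,0) (2,1) (2,2)] -> total=11
Click 2 (6,0) count=1: revealed 1 new [(6,0)] -> total=12
Click 3 (5,2) count=2: revealed 1 new [(5,2)] -> total=13
Click 4 (5,1) count=2: revealed 1 new [(5,1)] -> total=14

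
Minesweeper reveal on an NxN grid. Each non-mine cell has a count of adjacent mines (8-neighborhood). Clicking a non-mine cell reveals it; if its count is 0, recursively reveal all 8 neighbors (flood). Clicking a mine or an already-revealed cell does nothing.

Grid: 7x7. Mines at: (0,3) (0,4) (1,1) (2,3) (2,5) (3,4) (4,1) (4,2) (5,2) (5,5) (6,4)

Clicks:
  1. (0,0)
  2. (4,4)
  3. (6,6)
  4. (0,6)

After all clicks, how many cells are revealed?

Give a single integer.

Click 1 (0,0) count=1: revealed 1 new [(0,0)] -> total=1
Click 2 (4,4) count=2: revealed 1 new [(4,4)] -> total=2
Click 3 (6,6) count=1: revealed 1 new [(6,6)] -> total=3
Click 4 (0,6) count=0: revealed 4 new [(0,5) (0,6) (1,5) (1,6)] -> total=7

Answer: 7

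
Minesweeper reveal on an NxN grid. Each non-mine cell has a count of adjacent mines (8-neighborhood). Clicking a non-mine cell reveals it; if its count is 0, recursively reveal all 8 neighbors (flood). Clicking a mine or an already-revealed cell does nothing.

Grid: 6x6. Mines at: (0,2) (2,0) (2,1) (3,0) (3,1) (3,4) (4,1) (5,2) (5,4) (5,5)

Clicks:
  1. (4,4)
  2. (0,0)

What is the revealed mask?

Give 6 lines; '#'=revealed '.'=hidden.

Answer: ##....
##....
......
......
....#.
......

Derivation:
Click 1 (4,4) count=3: revealed 1 new [(4,4)] -> total=1
Click 2 (0,0) count=0: revealed 4 new [(0,0) (0,1) (1,0) (1,1)] -> total=5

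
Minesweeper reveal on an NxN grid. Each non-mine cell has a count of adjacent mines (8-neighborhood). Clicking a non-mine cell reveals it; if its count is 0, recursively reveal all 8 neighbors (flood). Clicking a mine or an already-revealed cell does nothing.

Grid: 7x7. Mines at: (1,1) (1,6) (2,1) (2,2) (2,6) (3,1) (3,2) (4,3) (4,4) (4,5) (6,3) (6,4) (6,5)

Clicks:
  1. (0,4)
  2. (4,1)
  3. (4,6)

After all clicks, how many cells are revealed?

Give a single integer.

Answer: 16

Derivation:
Click 1 (0,4) count=0: revealed 14 new [(0,2) (0,3) (0,4) (0,5) (1,2) (1,3) (1,4) (1,5) (2,3) (2,4) (2,5) (3,3) (3,4) (3,5)] -> total=14
Click 2 (4,1) count=2: revealed 1 new [(4,1)] -> total=15
Click 3 (4,6) count=1: revealed 1 new [(4,6)] -> total=16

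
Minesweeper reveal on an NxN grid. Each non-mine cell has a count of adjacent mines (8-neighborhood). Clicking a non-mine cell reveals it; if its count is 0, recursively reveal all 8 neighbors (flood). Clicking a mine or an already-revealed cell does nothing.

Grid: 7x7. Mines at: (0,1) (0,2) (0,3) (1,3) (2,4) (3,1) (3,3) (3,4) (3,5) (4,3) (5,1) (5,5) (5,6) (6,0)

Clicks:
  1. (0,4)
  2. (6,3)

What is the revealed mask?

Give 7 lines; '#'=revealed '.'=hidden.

Click 1 (0,4) count=2: revealed 1 new [(0,4)] -> total=1
Click 2 (6,3) count=0: revealed 6 new [(5,2) (5,3) (5,4) (6,2) (6,3) (6,4)] -> total=7

Answer: ....#..
.......
.......
.......
.......
..###..
..###..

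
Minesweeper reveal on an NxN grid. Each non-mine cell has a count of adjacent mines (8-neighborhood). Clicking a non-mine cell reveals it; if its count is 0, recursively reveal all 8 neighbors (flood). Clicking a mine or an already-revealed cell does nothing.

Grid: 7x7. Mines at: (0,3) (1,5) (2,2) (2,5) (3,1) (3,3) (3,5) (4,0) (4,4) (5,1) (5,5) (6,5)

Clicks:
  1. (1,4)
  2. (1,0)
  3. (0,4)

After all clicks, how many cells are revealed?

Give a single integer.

Answer: 10

Derivation:
Click 1 (1,4) count=3: revealed 1 new [(1,4)] -> total=1
Click 2 (1,0) count=0: revealed 8 new [(0,0) (0,1) (0,2) (1,0) (1,1) (1,2) (2,0) (2,1)] -> total=9
Click 3 (0,4) count=2: revealed 1 new [(0,4)] -> total=10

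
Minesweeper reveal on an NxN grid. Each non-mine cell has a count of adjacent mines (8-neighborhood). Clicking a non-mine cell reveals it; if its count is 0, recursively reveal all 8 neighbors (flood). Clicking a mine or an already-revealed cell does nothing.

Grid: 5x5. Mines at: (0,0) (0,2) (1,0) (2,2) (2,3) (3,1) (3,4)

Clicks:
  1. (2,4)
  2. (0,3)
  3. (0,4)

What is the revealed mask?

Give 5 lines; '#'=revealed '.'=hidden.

Answer: ...##
...##
....#
.....
.....

Derivation:
Click 1 (2,4) count=2: revealed 1 new [(2,4)] -> total=1
Click 2 (0,3) count=1: revealed 1 new [(0,3)] -> total=2
Click 3 (0,4) count=0: revealed 3 new [(0,4) (1,3) (1,4)] -> total=5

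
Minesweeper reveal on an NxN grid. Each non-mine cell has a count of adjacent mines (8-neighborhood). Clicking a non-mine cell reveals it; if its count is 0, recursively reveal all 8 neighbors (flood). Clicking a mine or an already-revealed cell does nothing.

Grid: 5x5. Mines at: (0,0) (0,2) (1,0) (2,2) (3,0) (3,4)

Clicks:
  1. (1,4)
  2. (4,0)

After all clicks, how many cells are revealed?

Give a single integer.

Answer: 7

Derivation:
Click 1 (1,4) count=0: revealed 6 new [(0,3) (0,4) (1,3) (1,4) (2,3) (2,4)] -> total=6
Click 2 (4,0) count=1: revealed 1 new [(4,0)] -> total=7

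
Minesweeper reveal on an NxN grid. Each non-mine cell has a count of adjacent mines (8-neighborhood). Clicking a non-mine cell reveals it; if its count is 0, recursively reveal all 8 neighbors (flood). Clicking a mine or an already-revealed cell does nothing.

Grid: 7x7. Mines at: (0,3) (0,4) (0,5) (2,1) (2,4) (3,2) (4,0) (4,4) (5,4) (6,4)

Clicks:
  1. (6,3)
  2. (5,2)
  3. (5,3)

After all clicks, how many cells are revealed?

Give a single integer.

Click 1 (6,3) count=2: revealed 1 new [(6,3)] -> total=1
Click 2 (5,2) count=0: revealed 10 new [(4,1) (4,2) (4,3) (5,0) (5,1) (5,2) (5,3) (6,0) (6,1) (6,2)] -> total=11
Click 3 (5,3) count=3: revealed 0 new [(none)] -> total=11

Answer: 11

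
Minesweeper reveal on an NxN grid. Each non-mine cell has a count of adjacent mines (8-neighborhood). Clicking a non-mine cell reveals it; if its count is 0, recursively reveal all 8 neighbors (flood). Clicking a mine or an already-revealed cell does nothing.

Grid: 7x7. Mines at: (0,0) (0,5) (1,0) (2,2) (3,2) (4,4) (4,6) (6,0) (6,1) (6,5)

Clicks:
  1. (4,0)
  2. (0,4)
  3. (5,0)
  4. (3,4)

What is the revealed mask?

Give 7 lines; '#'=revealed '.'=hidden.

Click 1 (4,0) count=0: revealed 8 new [(2,0) (2,1) (3,0) (3,1) (4,0) (4,1) (5,0) (5,1)] -> total=8
Click 2 (0,4) count=1: revealed 1 new [(0,4)] -> total=9
Click 3 (5,0) count=2: revealed 0 new [(none)] -> total=9
Click 4 (3,4) count=1: revealed 1 new [(3,4)] -> total=10

Answer: ....#..
.......
##.....
##..#..
##.....
##.....
.......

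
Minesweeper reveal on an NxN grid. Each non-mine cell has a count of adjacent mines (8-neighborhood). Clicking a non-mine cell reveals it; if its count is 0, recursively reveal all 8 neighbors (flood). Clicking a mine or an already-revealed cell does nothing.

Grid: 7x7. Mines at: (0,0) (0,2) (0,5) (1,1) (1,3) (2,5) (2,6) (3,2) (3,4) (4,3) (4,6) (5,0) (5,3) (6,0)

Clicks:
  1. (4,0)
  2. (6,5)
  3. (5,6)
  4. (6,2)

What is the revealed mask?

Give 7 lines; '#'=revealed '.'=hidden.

Click 1 (4,0) count=1: revealed 1 new [(4,0)] -> total=1
Click 2 (6,5) count=0: revealed 6 new [(5,4) (5,5) (5,6) (6,4) (6,5) (6,6)] -> total=7
Click 3 (5,6) count=1: revealed 0 new [(none)] -> total=7
Click 4 (6,2) count=1: revealed 1 new [(6,2)] -> total=8

Answer: .......
.......
.......
.......
#......
....###
..#.###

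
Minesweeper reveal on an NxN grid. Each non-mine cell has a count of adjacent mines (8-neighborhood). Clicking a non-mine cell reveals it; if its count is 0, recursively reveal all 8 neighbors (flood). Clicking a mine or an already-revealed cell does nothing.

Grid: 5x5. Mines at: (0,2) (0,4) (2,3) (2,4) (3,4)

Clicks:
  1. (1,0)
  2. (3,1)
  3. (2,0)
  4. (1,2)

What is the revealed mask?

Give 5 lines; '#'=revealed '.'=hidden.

Answer: ##...
###..
###..
####.
####.

Derivation:
Click 1 (1,0) count=0: revealed 16 new [(0,0) (0,1) (1,0) (1,1) (1,2) (2,0) (2,1) (2,2) (3,0) (3,1) (3,2) (3,3) (4,0) (4,1) (4,2) (4,3)] -> total=16
Click 2 (3,1) count=0: revealed 0 new [(none)] -> total=16
Click 3 (2,0) count=0: revealed 0 new [(none)] -> total=16
Click 4 (1,2) count=2: revealed 0 new [(none)] -> total=16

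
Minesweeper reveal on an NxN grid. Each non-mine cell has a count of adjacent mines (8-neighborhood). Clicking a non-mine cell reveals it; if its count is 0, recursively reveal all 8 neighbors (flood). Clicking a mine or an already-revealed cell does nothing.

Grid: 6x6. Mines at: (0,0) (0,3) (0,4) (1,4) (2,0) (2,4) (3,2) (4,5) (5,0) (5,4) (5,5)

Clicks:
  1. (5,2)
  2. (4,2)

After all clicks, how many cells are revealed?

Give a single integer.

Click 1 (5,2) count=0: revealed 6 new [(4,1) (4,2) (4,3) (5,1) (5,2) (5,3)] -> total=6
Click 2 (4,2) count=1: revealed 0 new [(none)] -> total=6

Answer: 6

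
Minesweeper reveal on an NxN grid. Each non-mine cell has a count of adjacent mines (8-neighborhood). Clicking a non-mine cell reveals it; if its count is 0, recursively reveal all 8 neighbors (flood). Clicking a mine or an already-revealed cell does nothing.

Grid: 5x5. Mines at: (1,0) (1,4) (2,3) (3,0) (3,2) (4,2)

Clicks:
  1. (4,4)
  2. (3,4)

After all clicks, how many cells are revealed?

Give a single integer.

Click 1 (4,4) count=0: revealed 4 new [(3,3) (3,4) (4,3) (4,4)] -> total=4
Click 2 (3,4) count=1: revealed 0 new [(none)] -> total=4

Answer: 4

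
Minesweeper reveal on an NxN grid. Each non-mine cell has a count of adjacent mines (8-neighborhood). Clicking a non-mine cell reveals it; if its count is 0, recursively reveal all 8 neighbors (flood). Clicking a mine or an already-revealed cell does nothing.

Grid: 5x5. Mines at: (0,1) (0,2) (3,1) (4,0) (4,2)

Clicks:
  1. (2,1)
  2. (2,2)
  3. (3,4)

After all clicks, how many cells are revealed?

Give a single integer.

Click 1 (2,1) count=1: revealed 1 new [(2,1)] -> total=1
Click 2 (2,2) count=1: revealed 1 new [(2,2)] -> total=2
Click 3 (3,4) count=0: revealed 12 new [(0,3) (0,4) (1,2) (1,3) (1,4) (2,3) (2,4) (3,2) (3,3) (3,4) (4,3) (4,4)] -> total=14

Answer: 14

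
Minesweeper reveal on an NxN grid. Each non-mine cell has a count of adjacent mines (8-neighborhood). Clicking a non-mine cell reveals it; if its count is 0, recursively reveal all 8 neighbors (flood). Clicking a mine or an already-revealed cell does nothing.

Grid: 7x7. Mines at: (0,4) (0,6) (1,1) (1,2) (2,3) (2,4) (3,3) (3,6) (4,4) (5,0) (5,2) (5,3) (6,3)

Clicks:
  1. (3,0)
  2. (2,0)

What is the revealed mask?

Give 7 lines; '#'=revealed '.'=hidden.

Answer: .......
.......
###....
###....
###....
.......
.......

Derivation:
Click 1 (3,0) count=0: revealed 9 new [(2,0) (2,1) (2,2) (3,0) (3,1) (3,2) (4,0) (4,1) (4,2)] -> total=9
Click 2 (2,0) count=1: revealed 0 new [(none)] -> total=9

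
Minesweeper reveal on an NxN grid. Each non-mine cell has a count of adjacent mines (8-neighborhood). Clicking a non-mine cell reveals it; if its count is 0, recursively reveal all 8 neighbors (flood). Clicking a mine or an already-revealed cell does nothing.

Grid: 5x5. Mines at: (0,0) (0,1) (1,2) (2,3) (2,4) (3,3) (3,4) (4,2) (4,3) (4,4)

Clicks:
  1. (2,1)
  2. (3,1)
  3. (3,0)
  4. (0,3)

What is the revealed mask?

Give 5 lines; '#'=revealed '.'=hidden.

Answer: ...#.
##...
##...
##...
##...

Derivation:
Click 1 (2,1) count=1: revealed 1 new [(2,1)] -> total=1
Click 2 (3,1) count=1: revealed 1 new [(3,1)] -> total=2
Click 3 (3,0) count=0: revealed 6 new [(1,0) (1,1) (2,0) (3,0) (4,0) (4,1)] -> total=8
Click 4 (0,3) count=1: revealed 1 new [(0,3)] -> total=9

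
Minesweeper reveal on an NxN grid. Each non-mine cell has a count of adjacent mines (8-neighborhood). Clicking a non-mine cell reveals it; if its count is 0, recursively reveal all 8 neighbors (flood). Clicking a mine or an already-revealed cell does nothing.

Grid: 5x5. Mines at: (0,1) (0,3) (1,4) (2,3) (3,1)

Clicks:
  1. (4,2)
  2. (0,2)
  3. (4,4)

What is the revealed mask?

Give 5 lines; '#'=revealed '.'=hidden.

Click 1 (4,2) count=1: revealed 1 new [(4,2)] -> total=1
Click 2 (0,2) count=2: revealed 1 new [(0,2)] -> total=2
Click 3 (4,4) count=0: revealed 5 new [(3,2) (3,3) (3,4) (4,3) (4,4)] -> total=7

Answer: ..#..
.....
.....
..###
..###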